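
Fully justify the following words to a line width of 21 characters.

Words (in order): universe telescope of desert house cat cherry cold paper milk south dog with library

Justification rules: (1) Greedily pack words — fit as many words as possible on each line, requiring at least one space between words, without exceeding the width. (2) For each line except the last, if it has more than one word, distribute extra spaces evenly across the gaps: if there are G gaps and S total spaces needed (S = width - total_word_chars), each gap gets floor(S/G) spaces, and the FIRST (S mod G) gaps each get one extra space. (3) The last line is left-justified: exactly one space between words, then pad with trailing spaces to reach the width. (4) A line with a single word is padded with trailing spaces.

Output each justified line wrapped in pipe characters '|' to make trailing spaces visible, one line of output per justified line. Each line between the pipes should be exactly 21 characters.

Line 1: ['universe', 'telescope', 'of'] (min_width=21, slack=0)
Line 2: ['desert', 'house', 'cat'] (min_width=16, slack=5)
Line 3: ['cherry', 'cold', 'paper'] (min_width=17, slack=4)
Line 4: ['milk', 'south', 'dog', 'with'] (min_width=19, slack=2)
Line 5: ['library'] (min_width=7, slack=14)

Answer: |universe telescope of|
|desert    house   cat|
|cherry   cold   paper|
|milk  south  dog with|
|library              |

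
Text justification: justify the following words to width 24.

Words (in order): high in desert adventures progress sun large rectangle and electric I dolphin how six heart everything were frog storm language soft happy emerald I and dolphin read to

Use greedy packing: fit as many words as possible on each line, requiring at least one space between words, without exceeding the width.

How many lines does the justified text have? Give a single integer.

Answer: 8

Derivation:
Line 1: ['high', 'in', 'desert'] (min_width=14, slack=10)
Line 2: ['adventures', 'progress', 'sun'] (min_width=23, slack=1)
Line 3: ['large', 'rectangle', 'and'] (min_width=19, slack=5)
Line 4: ['electric', 'I', 'dolphin', 'how'] (min_width=22, slack=2)
Line 5: ['six', 'heart', 'everything'] (min_width=20, slack=4)
Line 6: ['were', 'frog', 'storm', 'language'] (min_width=24, slack=0)
Line 7: ['soft', 'happy', 'emerald', 'I', 'and'] (min_width=24, slack=0)
Line 8: ['dolphin', 'read', 'to'] (min_width=15, slack=9)
Total lines: 8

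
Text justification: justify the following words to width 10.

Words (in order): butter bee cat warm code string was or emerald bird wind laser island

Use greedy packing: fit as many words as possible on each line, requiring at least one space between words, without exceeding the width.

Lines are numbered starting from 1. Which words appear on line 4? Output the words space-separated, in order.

Answer: string was

Derivation:
Line 1: ['butter', 'bee'] (min_width=10, slack=0)
Line 2: ['cat', 'warm'] (min_width=8, slack=2)
Line 3: ['code'] (min_width=4, slack=6)
Line 4: ['string', 'was'] (min_width=10, slack=0)
Line 5: ['or', 'emerald'] (min_width=10, slack=0)
Line 6: ['bird', 'wind'] (min_width=9, slack=1)
Line 7: ['laser'] (min_width=5, slack=5)
Line 8: ['island'] (min_width=6, slack=4)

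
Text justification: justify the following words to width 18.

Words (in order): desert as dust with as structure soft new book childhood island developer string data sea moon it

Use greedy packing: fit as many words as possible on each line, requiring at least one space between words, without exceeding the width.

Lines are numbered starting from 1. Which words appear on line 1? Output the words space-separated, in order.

Answer: desert as dust

Derivation:
Line 1: ['desert', 'as', 'dust'] (min_width=14, slack=4)
Line 2: ['with', 'as', 'structure'] (min_width=17, slack=1)
Line 3: ['soft', 'new', 'book'] (min_width=13, slack=5)
Line 4: ['childhood', 'island'] (min_width=16, slack=2)
Line 5: ['developer', 'string'] (min_width=16, slack=2)
Line 6: ['data', 'sea', 'moon', 'it'] (min_width=16, slack=2)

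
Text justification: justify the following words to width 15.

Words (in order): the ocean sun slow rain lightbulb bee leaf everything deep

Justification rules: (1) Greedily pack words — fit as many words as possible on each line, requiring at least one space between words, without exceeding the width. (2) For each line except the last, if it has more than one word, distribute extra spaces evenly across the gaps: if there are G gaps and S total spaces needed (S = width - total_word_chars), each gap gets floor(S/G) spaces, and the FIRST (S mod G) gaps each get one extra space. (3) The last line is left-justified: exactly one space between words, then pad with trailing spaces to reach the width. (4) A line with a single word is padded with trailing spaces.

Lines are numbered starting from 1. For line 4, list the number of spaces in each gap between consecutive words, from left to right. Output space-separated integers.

Line 1: ['the', 'ocean', 'sun'] (min_width=13, slack=2)
Line 2: ['slow', 'rain'] (min_width=9, slack=6)
Line 3: ['lightbulb', 'bee'] (min_width=13, slack=2)
Line 4: ['leaf', 'everything'] (min_width=15, slack=0)
Line 5: ['deep'] (min_width=4, slack=11)

Answer: 1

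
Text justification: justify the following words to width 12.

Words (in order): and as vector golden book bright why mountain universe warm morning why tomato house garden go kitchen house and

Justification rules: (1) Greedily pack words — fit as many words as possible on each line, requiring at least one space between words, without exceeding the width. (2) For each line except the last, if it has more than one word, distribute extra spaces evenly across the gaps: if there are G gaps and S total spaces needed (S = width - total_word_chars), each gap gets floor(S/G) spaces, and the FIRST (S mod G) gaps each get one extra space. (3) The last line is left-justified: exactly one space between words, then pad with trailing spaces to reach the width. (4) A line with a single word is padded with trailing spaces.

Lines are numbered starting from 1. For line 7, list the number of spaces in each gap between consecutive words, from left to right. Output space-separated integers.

Answer: 1

Derivation:
Line 1: ['and', 'as'] (min_width=6, slack=6)
Line 2: ['vector'] (min_width=6, slack=6)
Line 3: ['golden', 'book'] (min_width=11, slack=1)
Line 4: ['bright', 'why'] (min_width=10, slack=2)
Line 5: ['mountain'] (min_width=8, slack=4)
Line 6: ['universe'] (min_width=8, slack=4)
Line 7: ['warm', 'morning'] (min_width=12, slack=0)
Line 8: ['why', 'tomato'] (min_width=10, slack=2)
Line 9: ['house', 'garden'] (min_width=12, slack=0)
Line 10: ['go', 'kitchen'] (min_width=10, slack=2)
Line 11: ['house', 'and'] (min_width=9, slack=3)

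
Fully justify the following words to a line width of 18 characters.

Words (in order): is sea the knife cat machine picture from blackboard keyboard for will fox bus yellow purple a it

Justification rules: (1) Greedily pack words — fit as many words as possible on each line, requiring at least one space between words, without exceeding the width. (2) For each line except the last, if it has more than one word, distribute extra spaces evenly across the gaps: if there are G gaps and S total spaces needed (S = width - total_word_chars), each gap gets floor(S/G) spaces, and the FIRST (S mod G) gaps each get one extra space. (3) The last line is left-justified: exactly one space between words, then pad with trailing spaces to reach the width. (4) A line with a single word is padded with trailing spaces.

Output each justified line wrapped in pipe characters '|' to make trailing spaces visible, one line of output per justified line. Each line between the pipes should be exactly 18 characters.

Answer: |is  sea  the knife|
|cat        machine|
|picture       from|
|blackboard        |
|keyboard  for will|
|fox   bus   yellow|
|purple a it       |

Derivation:
Line 1: ['is', 'sea', 'the', 'knife'] (min_width=16, slack=2)
Line 2: ['cat', 'machine'] (min_width=11, slack=7)
Line 3: ['picture', 'from'] (min_width=12, slack=6)
Line 4: ['blackboard'] (min_width=10, slack=8)
Line 5: ['keyboard', 'for', 'will'] (min_width=17, slack=1)
Line 6: ['fox', 'bus', 'yellow'] (min_width=14, slack=4)
Line 7: ['purple', 'a', 'it'] (min_width=11, slack=7)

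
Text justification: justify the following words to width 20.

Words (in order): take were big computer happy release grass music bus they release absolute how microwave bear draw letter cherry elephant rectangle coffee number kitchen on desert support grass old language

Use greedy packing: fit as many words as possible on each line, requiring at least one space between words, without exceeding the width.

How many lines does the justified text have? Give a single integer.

Answer: 12

Derivation:
Line 1: ['take', 'were', 'big'] (min_width=13, slack=7)
Line 2: ['computer', 'happy'] (min_width=14, slack=6)
Line 3: ['release', 'grass', 'music'] (min_width=19, slack=1)
Line 4: ['bus', 'they', 'release'] (min_width=16, slack=4)
Line 5: ['absolute', 'how'] (min_width=12, slack=8)
Line 6: ['microwave', 'bear', 'draw'] (min_width=19, slack=1)
Line 7: ['letter', 'cherry'] (min_width=13, slack=7)
Line 8: ['elephant', 'rectangle'] (min_width=18, slack=2)
Line 9: ['coffee', 'number'] (min_width=13, slack=7)
Line 10: ['kitchen', 'on', 'desert'] (min_width=17, slack=3)
Line 11: ['support', 'grass', 'old'] (min_width=17, slack=3)
Line 12: ['language'] (min_width=8, slack=12)
Total lines: 12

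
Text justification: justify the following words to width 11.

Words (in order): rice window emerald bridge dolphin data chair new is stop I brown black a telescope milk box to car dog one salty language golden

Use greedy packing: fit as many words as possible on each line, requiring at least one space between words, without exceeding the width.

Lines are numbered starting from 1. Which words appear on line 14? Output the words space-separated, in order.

Answer: golden

Derivation:
Line 1: ['rice', 'window'] (min_width=11, slack=0)
Line 2: ['emerald'] (min_width=7, slack=4)
Line 3: ['bridge'] (min_width=6, slack=5)
Line 4: ['dolphin'] (min_width=7, slack=4)
Line 5: ['data', 'chair'] (min_width=10, slack=1)
Line 6: ['new', 'is', 'stop'] (min_width=11, slack=0)
Line 7: ['I', 'brown'] (min_width=7, slack=4)
Line 8: ['black', 'a'] (min_width=7, slack=4)
Line 9: ['telescope'] (min_width=9, slack=2)
Line 10: ['milk', 'box', 'to'] (min_width=11, slack=0)
Line 11: ['car', 'dog', 'one'] (min_width=11, slack=0)
Line 12: ['salty'] (min_width=5, slack=6)
Line 13: ['language'] (min_width=8, slack=3)
Line 14: ['golden'] (min_width=6, slack=5)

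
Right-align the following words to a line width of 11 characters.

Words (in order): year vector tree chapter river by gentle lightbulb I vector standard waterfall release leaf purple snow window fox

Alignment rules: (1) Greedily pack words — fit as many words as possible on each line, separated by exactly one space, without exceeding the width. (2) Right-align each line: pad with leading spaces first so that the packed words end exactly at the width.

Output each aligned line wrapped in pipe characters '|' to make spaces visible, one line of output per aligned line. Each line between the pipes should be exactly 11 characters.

Line 1: ['year', 'vector'] (min_width=11, slack=0)
Line 2: ['tree'] (min_width=4, slack=7)
Line 3: ['chapter'] (min_width=7, slack=4)
Line 4: ['river', 'by'] (min_width=8, slack=3)
Line 5: ['gentle'] (min_width=6, slack=5)
Line 6: ['lightbulb', 'I'] (min_width=11, slack=0)
Line 7: ['vector'] (min_width=6, slack=5)
Line 8: ['standard'] (min_width=8, slack=3)
Line 9: ['waterfall'] (min_width=9, slack=2)
Line 10: ['release'] (min_width=7, slack=4)
Line 11: ['leaf', 'purple'] (min_width=11, slack=0)
Line 12: ['snow', 'window'] (min_width=11, slack=0)
Line 13: ['fox'] (min_width=3, slack=8)

Answer: |year vector|
|       tree|
|    chapter|
|   river by|
|     gentle|
|lightbulb I|
|     vector|
|   standard|
|  waterfall|
|    release|
|leaf purple|
|snow window|
|        fox|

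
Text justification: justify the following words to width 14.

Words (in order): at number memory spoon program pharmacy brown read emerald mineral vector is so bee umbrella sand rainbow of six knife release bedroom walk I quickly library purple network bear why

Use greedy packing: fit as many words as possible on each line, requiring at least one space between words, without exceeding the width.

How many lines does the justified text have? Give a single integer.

Line 1: ['at', 'number'] (min_width=9, slack=5)
Line 2: ['memory', 'spoon'] (min_width=12, slack=2)
Line 3: ['program'] (min_width=7, slack=7)
Line 4: ['pharmacy', 'brown'] (min_width=14, slack=0)
Line 5: ['read', 'emerald'] (min_width=12, slack=2)
Line 6: ['mineral', 'vector'] (min_width=14, slack=0)
Line 7: ['is', 'so', 'bee'] (min_width=9, slack=5)
Line 8: ['umbrella', 'sand'] (min_width=13, slack=1)
Line 9: ['rainbow', 'of', 'six'] (min_width=14, slack=0)
Line 10: ['knife', 'release'] (min_width=13, slack=1)
Line 11: ['bedroom', 'walk', 'I'] (min_width=14, slack=0)
Line 12: ['quickly'] (min_width=7, slack=7)
Line 13: ['library', 'purple'] (min_width=14, slack=0)
Line 14: ['network', 'bear'] (min_width=12, slack=2)
Line 15: ['why'] (min_width=3, slack=11)
Total lines: 15

Answer: 15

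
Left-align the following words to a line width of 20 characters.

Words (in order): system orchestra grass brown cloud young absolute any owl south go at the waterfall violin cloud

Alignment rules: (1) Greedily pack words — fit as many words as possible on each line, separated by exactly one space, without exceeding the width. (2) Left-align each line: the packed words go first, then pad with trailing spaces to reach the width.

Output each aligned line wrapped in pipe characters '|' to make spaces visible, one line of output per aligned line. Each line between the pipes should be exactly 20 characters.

Line 1: ['system', 'orchestra'] (min_width=16, slack=4)
Line 2: ['grass', 'brown', 'cloud'] (min_width=17, slack=3)
Line 3: ['young', 'absolute', 'any'] (min_width=18, slack=2)
Line 4: ['owl', 'south', 'go', 'at', 'the'] (min_width=19, slack=1)
Line 5: ['waterfall', 'violin'] (min_width=16, slack=4)
Line 6: ['cloud'] (min_width=5, slack=15)

Answer: |system orchestra    |
|grass brown cloud   |
|young absolute any  |
|owl south go at the |
|waterfall violin    |
|cloud               |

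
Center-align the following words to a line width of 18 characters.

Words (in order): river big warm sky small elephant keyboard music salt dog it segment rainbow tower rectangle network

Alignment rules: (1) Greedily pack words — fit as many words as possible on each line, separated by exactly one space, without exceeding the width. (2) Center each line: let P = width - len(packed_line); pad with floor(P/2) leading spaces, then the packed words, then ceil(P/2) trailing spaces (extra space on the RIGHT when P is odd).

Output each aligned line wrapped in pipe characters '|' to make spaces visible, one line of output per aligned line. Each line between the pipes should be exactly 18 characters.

Line 1: ['river', 'big', 'warm', 'sky'] (min_width=18, slack=0)
Line 2: ['small', 'elephant'] (min_width=14, slack=4)
Line 3: ['keyboard', 'music'] (min_width=14, slack=4)
Line 4: ['salt', 'dog', 'it'] (min_width=11, slack=7)
Line 5: ['segment', 'rainbow'] (min_width=15, slack=3)
Line 6: ['tower', 'rectangle'] (min_width=15, slack=3)
Line 7: ['network'] (min_width=7, slack=11)

Answer: |river big warm sky|
|  small elephant  |
|  keyboard music  |
|   salt dog it    |
| segment rainbow  |
| tower rectangle  |
|     network      |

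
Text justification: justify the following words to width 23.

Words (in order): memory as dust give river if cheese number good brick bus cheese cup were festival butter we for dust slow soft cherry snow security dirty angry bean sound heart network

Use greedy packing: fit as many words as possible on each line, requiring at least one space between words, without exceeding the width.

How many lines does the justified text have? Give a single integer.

Line 1: ['memory', 'as', 'dust', 'give'] (min_width=19, slack=4)
Line 2: ['river', 'if', 'cheese', 'number'] (min_width=22, slack=1)
Line 3: ['good', 'brick', 'bus', 'cheese'] (min_width=21, slack=2)
Line 4: ['cup', 'were', 'festival'] (min_width=17, slack=6)
Line 5: ['butter', 'we', 'for', 'dust', 'slow'] (min_width=23, slack=0)
Line 6: ['soft', 'cherry', 'snow'] (min_width=16, slack=7)
Line 7: ['security', 'dirty', 'angry'] (min_width=20, slack=3)
Line 8: ['bean', 'sound', 'heart'] (min_width=16, slack=7)
Line 9: ['network'] (min_width=7, slack=16)
Total lines: 9

Answer: 9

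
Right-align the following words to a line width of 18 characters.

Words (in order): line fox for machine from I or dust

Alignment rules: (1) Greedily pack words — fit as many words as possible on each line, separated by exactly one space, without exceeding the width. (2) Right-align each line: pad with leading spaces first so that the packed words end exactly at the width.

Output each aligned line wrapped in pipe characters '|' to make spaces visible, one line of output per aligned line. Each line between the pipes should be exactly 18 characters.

Answer: |      line fox for|
| machine from I or|
|              dust|

Derivation:
Line 1: ['line', 'fox', 'for'] (min_width=12, slack=6)
Line 2: ['machine', 'from', 'I', 'or'] (min_width=17, slack=1)
Line 3: ['dust'] (min_width=4, slack=14)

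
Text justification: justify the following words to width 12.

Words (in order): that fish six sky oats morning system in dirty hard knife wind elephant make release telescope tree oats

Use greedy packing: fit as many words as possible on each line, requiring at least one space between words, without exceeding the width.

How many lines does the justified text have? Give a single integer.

Answer: 10

Derivation:
Line 1: ['that', 'fish'] (min_width=9, slack=3)
Line 2: ['six', 'sky', 'oats'] (min_width=12, slack=0)
Line 3: ['morning'] (min_width=7, slack=5)
Line 4: ['system', 'in'] (min_width=9, slack=3)
Line 5: ['dirty', 'hard'] (min_width=10, slack=2)
Line 6: ['knife', 'wind'] (min_width=10, slack=2)
Line 7: ['elephant'] (min_width=8, slack=4)
Line 8: ['make', 'release'] (min_width=12, slack=0)
Line 9: ['telescope'] (min_width=9, slack=3)
Line 10: ['tree', 'oats'] (min_width=9, slack=3)
Total lines: 10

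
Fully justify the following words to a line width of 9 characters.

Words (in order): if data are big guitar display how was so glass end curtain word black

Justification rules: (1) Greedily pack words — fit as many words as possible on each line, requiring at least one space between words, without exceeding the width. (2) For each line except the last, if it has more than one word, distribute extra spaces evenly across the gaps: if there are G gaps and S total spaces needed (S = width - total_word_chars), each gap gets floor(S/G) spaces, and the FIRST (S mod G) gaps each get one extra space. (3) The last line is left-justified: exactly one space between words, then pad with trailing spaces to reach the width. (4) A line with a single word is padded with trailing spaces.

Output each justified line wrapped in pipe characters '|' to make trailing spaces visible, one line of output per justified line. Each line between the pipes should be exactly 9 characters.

Answer: |if   data|
|are   big|
|guitar   |
|display  |
|how   was|
|so  glass|
|end      |
|curtain  |
|word     |
|black    |

Derivation:
Line 1: ['if', 'data'] (min_width=7, slack=2)
Line 2: ['are', 'big'] (min_width=7, slack=2)
Line 3: ['guitar'] (min_width=6, slack=3)
Line 4: ['display'] (min_width=7, slack=2)
Line 5: ['how', 'was'] (min_width=7, slack=2)
Line 6: ['so', 'glass'] (min_width=8, slack=1)
Line 7: ['end'] (min_width=3, slack=6)
Line 8: ['curtain'] (min_width=7, slack=2)
Line 9: ['word'] (min_width=4, slack=5)
Line 10: ['black'] (min_width=5, slack=4)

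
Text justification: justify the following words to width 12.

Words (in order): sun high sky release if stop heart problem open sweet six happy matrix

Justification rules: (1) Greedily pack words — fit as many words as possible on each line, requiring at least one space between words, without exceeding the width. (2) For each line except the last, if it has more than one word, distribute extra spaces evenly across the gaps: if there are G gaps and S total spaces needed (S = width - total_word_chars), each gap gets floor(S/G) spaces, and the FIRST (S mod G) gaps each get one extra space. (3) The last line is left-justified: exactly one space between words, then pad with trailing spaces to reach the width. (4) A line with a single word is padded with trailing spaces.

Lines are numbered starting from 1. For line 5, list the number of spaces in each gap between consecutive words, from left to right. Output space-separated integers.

Line 1: ['sun', 'high', 'sky'] (min_width=12, slack=0)
Line 2: ['release', 'if'] (min_width=10, slack=2)
Line 3: ['stop', 'heart'] (min_width=10, slack=2)
Line 4: ['problem', 'open'] (min_width=12, slack=0)
Line 5: ['sweet', 'six'] (min_width=9, slack=3)
Line 6: ['happy', 'matrix'] (min_width=12, slack=0)

Answer: 4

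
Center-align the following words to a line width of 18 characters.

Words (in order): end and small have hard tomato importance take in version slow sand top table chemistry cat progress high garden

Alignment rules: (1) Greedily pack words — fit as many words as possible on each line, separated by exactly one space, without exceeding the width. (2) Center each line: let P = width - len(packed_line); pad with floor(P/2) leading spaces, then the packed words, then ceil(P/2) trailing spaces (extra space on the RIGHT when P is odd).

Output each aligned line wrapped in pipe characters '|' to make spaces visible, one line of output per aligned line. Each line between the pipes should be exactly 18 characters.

Line 1: ['end', 'and', 'small', 'have'] (min_width=18, slack=0)
Line 2: ['hard', 'tomato'] (min_width=11, slack=7)
Line 3: ['importance', 'take', 'in'] (min_width=18, slack=0)
Line 4: ['version', 'slow', 'sand'] (min_width=17, slack=1)
Line 5: ['top', 'table'] (min_width=9, slack=9)
Line 6: ['chemistry', 'cat'] (min_width=13, slack=5)
Line 7: ['progress', 'high'] (min_width=13, slack=5)
Line 8: ['garden'] (min_width=6, slack=12)

Answer: |end and small have|
|   hard tomato    |
|importance take in|
|version slow sand |
|    top table     |
|  chemistry cat   |
|  progress high   |
|      garden      |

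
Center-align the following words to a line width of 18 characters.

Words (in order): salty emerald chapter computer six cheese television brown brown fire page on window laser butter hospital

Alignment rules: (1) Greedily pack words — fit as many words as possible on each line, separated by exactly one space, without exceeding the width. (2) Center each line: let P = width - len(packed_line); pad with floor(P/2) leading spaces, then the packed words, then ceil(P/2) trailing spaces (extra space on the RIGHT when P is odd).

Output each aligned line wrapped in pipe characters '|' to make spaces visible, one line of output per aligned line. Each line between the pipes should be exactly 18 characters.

Answer: |  salty emerald   |
| chapter computer |
|    six cheese    |
| television brown |
|brown fire page on|
|   window laser   |
| butter hospital  |

Derivation:
Line 1: ['salty', 'emerald'] (min_width=13, slack=5)
Line 2: ['chapter', 'computer'] (min_width=16, slack=2)
Line 3: ['six', 'cheese'] (min_width=10, slack=8)
Line 4: ['television', 'brown'] (min_width=16, slack=2)
Line 5: ['brown', 'fire', 'page', 'on'] (min_width=18, slack=0)
Line 6: ['window', 'laser'] (min_width=12, slack=6)
Line 7: ['butter', 'hospital'] (min_width=15, slack=3)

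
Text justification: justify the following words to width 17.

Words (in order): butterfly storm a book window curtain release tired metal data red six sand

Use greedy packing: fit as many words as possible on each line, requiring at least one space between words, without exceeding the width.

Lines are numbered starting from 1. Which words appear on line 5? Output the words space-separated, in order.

Answer: red six sand

Derivation:
Line 1: ['butterfly', 'storm', 'a'] (min_width=17, slack=0)
Line 2: ['book', 'window'] (min_width=11, slack=6)
Line 3: ['curtain', 'release'] (min_width=15, slack=2)
Line 4: ['tired', 'metal', 'data'] (min_width=16, slack=1)
Line 5: ['red', 'six', 'sand'] (min_width=12, slack=5)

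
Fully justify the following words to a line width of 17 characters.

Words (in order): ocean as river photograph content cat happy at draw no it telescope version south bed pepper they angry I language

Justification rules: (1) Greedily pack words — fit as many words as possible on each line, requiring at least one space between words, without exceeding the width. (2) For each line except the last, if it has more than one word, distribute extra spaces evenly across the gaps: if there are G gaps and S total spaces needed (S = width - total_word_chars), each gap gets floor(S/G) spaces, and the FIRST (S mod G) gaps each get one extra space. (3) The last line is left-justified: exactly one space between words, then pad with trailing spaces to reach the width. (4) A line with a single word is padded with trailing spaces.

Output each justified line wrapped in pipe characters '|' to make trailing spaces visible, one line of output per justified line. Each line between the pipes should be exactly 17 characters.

Answer: |ocean   as  river|
|photograph       |
|content cat happy|
|at   draw  no  it|
|telescope version|
|south  bed pepper|
|they    angry   I|
|language         |

Derivation:
Line 1: ['ocean', 'as', 'river'] (min_width=14, slack=3)
Line 2: ['photograph'] (min_width=10, slack=7)
Line 3: ['content', 'cat', 'happy'] (min_width=17, slack=0)
Line 4: ['at', 'draw', 'no', 'it'] (min_width=13, slack=4)
Line 5: ['telescope', 'version'] (min_width=17, slack=0)
Line 6: ['south', 'bed', 'pepper'] (min_width=16, slack=1)
Line 7: ['they', 'angry', 'I'] (min_width=12, slack=5)
Line 8: ['language'] (min_width=8, slack=9)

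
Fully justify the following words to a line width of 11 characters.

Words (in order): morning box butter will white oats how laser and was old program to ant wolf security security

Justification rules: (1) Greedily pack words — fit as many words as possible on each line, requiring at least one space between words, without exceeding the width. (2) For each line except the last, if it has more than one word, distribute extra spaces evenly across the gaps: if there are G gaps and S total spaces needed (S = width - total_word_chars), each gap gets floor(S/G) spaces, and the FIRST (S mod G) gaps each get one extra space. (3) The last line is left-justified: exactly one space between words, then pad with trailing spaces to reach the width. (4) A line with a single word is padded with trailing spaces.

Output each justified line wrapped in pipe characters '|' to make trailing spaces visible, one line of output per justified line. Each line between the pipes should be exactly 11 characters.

Answer: |morning box|
|butter will|
|white  oats|
|how   laser|
|and was old|
|program  to|
|ant    wolf|
|security   |
|security   |

Derivation:
Line 1: ['morning', 'box'] (min_width=11, slack=0)
Line 2: ['butter', 'will'] (min_width=11, slack=0)
Line 3: ['white', 'oats'] (min_width=10, slack=1)
Line 4: ['how', 'laser'] (min_width=9, slack=2)
Line 5: ['and', 'was', 'old'] (min_width=11, slack=0)
Line 6: ['program', 'to'] (min_width=10, slack=1)
Line 7: ['ant', 'wolf'] (min_width=8, slack=3)
Line 8: ['security'] (min_width=8, slack=3)
Line 9: ['security'] (min_width=8, slack=3)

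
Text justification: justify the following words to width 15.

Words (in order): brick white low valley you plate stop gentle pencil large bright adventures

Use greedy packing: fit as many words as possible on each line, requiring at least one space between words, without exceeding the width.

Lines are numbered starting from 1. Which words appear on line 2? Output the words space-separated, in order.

Line 1: ['brick', 'white', 'low'] (min_width=15, slack=0)
Line 2: ['valley', 'you'] (min_width=10, slack=5)
Line 3: ['plate', 'stop'] (min_width=10, slack=5)
Line 4: ['gentle', 'pencil'] (min_width=13, slack=2)
Line 5: ['large', 'bright'] (min_width=12, slack=3)
Line 6: ['adventures'] (min_width=10, slack=5)

Answer: valley you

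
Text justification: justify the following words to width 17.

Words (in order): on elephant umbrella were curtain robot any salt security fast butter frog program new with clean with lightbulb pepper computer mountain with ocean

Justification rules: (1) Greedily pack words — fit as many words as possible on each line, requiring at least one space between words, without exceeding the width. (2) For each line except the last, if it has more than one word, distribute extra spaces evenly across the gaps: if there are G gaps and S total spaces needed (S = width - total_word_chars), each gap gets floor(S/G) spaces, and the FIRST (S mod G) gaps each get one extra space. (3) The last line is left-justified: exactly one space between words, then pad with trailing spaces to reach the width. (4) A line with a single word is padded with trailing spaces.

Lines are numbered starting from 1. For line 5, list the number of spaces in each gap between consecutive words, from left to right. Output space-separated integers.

Answer: 2 1

Derivation:
Line 1: ['on', 'elephant'] (min_width=11, slack=6)
Line 2: ['umbrella', 'were'] (min_width=13, slack=4)
Line 3: ['curtain', 'robot', 'any'] (min_width=17, slack=0)
Line 4: ['salt', 'security'] (min_width=13, slack=4)
Line 5: ['fast', 'butter', 'frog'] (min_width=16, slack=1)
Line 6: ['program', 'new', 'with'] (min_width=16, slack=1)
Line 7: ['clean', 'with'] (min_width=10, slack=7)
Line 8: ['lightbulb', 'pepper'] (min_width=16, slack=1)
Line 9: ['computer', 'mountain'] (min_width=17, slack=0)
Line 10: ['with', 'ocean'] (min_width=10, slack=7)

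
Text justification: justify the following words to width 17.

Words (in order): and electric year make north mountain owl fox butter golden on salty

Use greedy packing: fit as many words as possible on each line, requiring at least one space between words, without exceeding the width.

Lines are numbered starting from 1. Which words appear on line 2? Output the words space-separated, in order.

Line 1: ['and', 'electric', 'year'] (min_width=17, slack=0)
Line 2: ['make', 'north'] (min_width=10, slack=7)
Line 3: ['mountain', 'owl', 'fox'] (min_width=16, slack=1)
Line 4: ['butter', 'golden', 'on'] (min_width=16, slack=1)
Line 5: ['salty'] (min_width=5, slack=12)

Answer: make north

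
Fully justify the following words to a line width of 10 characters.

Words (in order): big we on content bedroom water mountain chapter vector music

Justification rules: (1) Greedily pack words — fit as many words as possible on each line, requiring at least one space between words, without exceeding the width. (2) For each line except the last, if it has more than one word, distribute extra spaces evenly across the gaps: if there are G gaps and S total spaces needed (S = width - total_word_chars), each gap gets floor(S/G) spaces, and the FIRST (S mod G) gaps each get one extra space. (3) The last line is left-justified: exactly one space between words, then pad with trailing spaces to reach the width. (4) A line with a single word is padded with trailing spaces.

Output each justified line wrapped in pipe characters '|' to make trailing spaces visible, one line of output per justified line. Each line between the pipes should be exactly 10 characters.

Answer: |big  we on|
|content   |
|bedroom   |
|water     |
|mountain  |
|chapter   |
|vector    |
|music     |

Derivation:
Line 1: ['big', 'we', 'on'] (min_width=9, slack=1)
Line 2: ['content'] (min_width=7, slack=3)
Line 3: ['bedroom'] (min_width=7, slack=3)
Line 4: ['water'] (min_width=5, slack=5)
Line 5: ['mountain'] (min_width=8, slack=2)
Line 6: ['chapter'] (min_width=7, slack=3)
Line 7: ['vector'] (min_width=6, slack=4)
Line 8: ['music'] (min_width=5, slack=5)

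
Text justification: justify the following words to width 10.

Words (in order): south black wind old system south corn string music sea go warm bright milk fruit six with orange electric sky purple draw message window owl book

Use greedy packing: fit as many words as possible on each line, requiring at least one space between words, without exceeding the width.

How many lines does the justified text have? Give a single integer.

Line 1: ['south'] (min_width=5, slack=5)
Line 2: ['black', 'wind'] (min_width=10, slack=0)
Line 3: ['old', 'system'] (min_width=10, slack=0)
Line 4: ['south', 'corn'] (min_width=10, slack=0)
Line 5: ['string'] (min_width=6, slack=4)
Line 6: ['music', 'sea'] (min_width=9, slack=1)
Line 7: ['go', 'warm'] (min_width=7, slack=3)
Line 8: ['bright'] (min_width=6, slack=4)
Line 9: ['milk', 'fruit'] (min_width=10, slack=0)
Line 10: ['six', 'with'] (min_width=8, slack=2)
Line 11: ['orange'] (min_width=6, slack=4)
Line 12: ['electric'] (min_width=8, slack=2)
Line 13: ['sky', 'purple'] (min_width=10, slack=0)
Line 14: ['draw'] (min_width=4, slack=6)
Line 15: ['message'] (min_width=7, slack=3)
Line 16: ['window', 'owl'] (min_width=10, slack=0)
Line 17: ['book'] (min_width=4, slack=6)
Total lines: 17

Answer: 17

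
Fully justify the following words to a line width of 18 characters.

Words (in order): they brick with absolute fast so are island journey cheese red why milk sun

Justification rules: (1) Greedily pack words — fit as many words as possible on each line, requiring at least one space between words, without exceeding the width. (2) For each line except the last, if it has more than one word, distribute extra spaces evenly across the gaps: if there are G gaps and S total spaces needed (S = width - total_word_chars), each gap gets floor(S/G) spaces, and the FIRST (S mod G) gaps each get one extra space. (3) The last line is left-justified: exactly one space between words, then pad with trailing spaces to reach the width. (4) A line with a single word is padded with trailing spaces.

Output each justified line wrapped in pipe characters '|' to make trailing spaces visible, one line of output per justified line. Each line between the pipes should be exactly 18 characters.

Line 1: ['they', 'brick', 'with'] (min_width=15, slack=3)
Line 2: ['absolute', 'fast', 'so'] (min_width=16, slack=2)
Line 3: ['are', 'island', 'journey'] (min_width=18, slack=0)
Line 4: ['cheese', 'red', 'why'] (min_width=14, slack=4)
Line 5: ['milk', 'sun'] (min_width=8, slack=10)

Answer: |they   brick  with|
|absolute  fast  so|
|are island journey|
|cheese   red   why|
|milk sun          |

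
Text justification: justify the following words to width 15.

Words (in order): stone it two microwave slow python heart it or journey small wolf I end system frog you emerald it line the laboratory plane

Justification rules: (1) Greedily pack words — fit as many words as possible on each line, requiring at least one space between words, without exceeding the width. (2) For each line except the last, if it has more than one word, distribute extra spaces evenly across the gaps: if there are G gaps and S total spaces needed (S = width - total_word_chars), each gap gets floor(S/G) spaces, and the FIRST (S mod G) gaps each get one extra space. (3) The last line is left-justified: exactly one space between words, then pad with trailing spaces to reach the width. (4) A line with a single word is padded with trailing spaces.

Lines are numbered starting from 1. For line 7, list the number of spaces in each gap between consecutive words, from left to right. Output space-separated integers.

Answer: 2 1

Derivation:
Line 1: ['stone', 'it', 'two'] (min_width=12, slack=3)
Line 2: ['microwave', 'slow'] (min_width=14, slack=1)
Line 3: ['python', 'heart', 'it'] (min_width=15, slack=0)
Line 4: ['or', 'journey'] (min_width=10, slack=5)
Line 5: ['small', 'wolf', 'I'] (min_width=12, slack=3)
Line 6: ['end', 'system', 'frog'] (min_width=15, slack=0)
Line 7: ['you', 'emerald', 'it'] (min_width=14, slack=1)
Line 8: ['line', 'the'] (min_width=8, slack=7)
Line 9: ['laboratory'] (min_width=10, slack=5)
Line 10: ['plane'] (min_width=5, slack=10)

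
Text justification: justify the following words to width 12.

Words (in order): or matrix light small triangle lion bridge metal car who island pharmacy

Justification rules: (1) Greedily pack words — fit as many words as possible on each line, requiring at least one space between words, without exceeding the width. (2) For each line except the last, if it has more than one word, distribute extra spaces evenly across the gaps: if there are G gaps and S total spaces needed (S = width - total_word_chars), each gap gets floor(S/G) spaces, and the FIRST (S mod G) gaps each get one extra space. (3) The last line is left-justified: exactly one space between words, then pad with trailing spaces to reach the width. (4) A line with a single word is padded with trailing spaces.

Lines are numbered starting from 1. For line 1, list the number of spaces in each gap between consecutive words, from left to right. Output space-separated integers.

Line 1: ['or', 'matrix'] (min_width=9, slack=3)
Line 2: ['light', 'small'] (min_width=11, slack=1)
Line 3: ['triangle'] (min_width=8, slack=4)
Line 4: ['lion', 'bridge'] (min_width=11, slack=1)
Line 5: ['metal', 'car'] (min_width=9, slack=3)
Line 6: ['who', 'island'] (min_width=10, slack=2)
Line 7: ['pharmacy'] (min_width=8, slack=4)

Answer: 4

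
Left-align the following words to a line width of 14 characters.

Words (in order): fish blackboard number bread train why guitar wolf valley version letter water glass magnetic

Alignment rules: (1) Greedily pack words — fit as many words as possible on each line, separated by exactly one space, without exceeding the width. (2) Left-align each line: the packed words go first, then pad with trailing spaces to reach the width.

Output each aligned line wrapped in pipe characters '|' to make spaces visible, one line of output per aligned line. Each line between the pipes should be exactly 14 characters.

Line 1: ['fish'] (min_width=4, slack=10)
Line 2: ['blackboard'] (min_width=10, slack=4)
Line 3: ['number', 'bread'] (min_width=12, slack=2)
Line 4: ['train', 'why'] (min_width=9, slack=5)
Line 5: ['guitar', 'wolf'] (min_width=11, slack=3)
Line 6: ['valley', 'version'] (min_width=14, slack=0)
Line 7: ['letter', 'water'] (min_width=12, slack=2)
Line 8: ['glass', 'magnetic'] (min_width=14, slack=0)

Answer: |fish          |
|blackboard    |
|number bread  |
|train why     |
|guitar wolf   |
|valley version|
|letter water  |
|glass magnetic|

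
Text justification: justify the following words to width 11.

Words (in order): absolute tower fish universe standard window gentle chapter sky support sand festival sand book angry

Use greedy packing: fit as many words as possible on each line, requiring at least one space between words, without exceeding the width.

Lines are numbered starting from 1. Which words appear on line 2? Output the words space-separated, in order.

Line 1: ['absolute'] (min_width=8, slack=3)
Line 2: ['tower', 'fish'] (min_width=10, slack=1)
Line 3: ['universe'] (min_width=8, slack=3)
Line 4: ['standard'] (min_width=8, slack=3)
Line 5: ['window'] (min_width=6, slack=5)
Line 6: ['gentle'] (min_width=6, slack=5)
Line 7: ['chapter', 'sky'] (min_width=11, slack=0)
Line 8: ['support'] (min_width=7, slack=4)
Line 9: ['sand'] (min_width=4, slack=7)
Line 10: ['festival'] (min_width=8, slack=3)
Line 11: ['sand', 'book'] (min_width=9, slack=2)
Line 12: ['angry'] (min_width=5, slack=6)

Answer: tower fish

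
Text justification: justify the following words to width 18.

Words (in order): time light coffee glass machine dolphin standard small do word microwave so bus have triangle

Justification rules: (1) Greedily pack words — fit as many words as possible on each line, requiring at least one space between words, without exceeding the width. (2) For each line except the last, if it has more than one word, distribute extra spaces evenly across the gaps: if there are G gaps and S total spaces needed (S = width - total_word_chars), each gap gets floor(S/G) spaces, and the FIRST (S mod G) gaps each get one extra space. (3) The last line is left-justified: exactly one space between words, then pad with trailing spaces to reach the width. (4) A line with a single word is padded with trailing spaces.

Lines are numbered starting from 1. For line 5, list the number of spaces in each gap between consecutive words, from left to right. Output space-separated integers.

Line 1: ['time', 'light', 'coffee'] (min_width=17, slack=1)
Line 2: ['glass', 'machine'] (min_width=13, slack=5)
Line 3: ['dolphin', 'standard'] (min_width=16, slack=2)
Line 4: ['small', 'do', 'word'] (min_width=13, slack=5)
Line 5: ['microwave', 'so', 'bus'] (min_width=16, slack=2)
Line 6: ['have', 'triangle'] (min_width=13, slack=5)

Answer: 2 2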